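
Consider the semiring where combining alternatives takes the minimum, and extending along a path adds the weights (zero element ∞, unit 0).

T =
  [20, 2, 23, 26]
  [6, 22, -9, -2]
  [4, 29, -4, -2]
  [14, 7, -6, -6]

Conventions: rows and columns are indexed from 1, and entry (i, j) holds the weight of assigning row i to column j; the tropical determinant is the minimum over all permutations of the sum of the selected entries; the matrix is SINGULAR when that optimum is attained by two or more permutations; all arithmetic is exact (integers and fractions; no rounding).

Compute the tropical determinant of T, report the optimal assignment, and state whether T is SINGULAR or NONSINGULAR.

σ = (1, 2, 3, 4): 20 + 22 + (-4) + (-6) = 32
σ = (1, 2, 4, 3): 20 + 22 + (-2) + (-6) = 34
σ = (1, 3, 2, 4): 20 + (-9) + 29 + (-6) = 34
σ = (1, 3, 4, 2): 20 + (-9) + (-2) + 7 = 16
σ = (1, 4, 2, 3): 20 + (-2) + 29 + (-6) = 41
σ = (1, 4, 3, 2): 20 + (-2) + (-4) + 7 = 21
σ = (2, 1, 3, 4): 2 + 6 + (-4) + (-6) = -2
σ = (2, 1, 4, 3): 2 + 6 + (-2) + (-6) = 0
σ = (2, 3, 1, 4): 2 + (-9) + 4 + (-6) = -9
σ = (2, 3, 4, 1): 2 + (-9) + (-2) + 14 = 5
σ = (2, 4, 1, 3): 2 + (-2) + 4 + (-6) = -2
σ = (2, 4, 3, 1): 2 + (-2) + (-4) + 14 = 10
σ = (3, 1, 2, 4): 23 + 6 + 29 + (-6) = 52
σ = (3, 1, 4, 2): 23 + 6 + (-2) + 7 = 34
σ = (3, 2, 1, 4): 23 + 22 + 4 + (-6) = 43
σ = (3, 2, 4, 1): 23 + 22 + (-2) + 14 = 57
σ = (3, 4, 1, 2): 23 + (-2) + 4 + 7 = 32
σ = (3, 4, 2, 1): 23 + (-2) + 29 + 14 = 64
σ = (4, 1, 2, 3): 26 + 6 + 29 + (-6) = 55
σ = (4, 1, 3, 2): 26 + 6 + (-4) + 7 = 35
σ = (4, 2, 1, 3): 26 + 22 + 4 + (-6) = 46
σ = (4, 2, 3, 1): 26 + 22 + (-4) + 14 = 58
σ = (4, 3, 1, 2): 26 + (-9) + 4 + 7 = 28
σ = (4, 3, 2, 1): 26 + (-9) + 29 + 14 = 60
Optimal value attained by: σ = (2, 3, 1, 4).
Answer: det⊕(T) = -9; verdict: NONSINGULAR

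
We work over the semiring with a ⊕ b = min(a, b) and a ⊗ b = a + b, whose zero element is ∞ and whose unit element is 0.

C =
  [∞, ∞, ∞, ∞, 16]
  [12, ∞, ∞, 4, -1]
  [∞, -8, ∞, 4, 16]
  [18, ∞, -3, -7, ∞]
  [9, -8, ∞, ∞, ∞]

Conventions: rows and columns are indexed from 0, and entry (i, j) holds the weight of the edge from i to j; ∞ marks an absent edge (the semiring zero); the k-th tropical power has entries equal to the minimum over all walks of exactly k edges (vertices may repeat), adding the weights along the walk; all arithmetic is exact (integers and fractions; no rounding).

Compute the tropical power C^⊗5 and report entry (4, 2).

C^⊗2:
  [25, 8, ∞, ∞, ∞]
  [8, -9, 1, -3, 28]
  [4, 8, 1, -4, -9]
  [11, -11, -10, -14, 13]
  [4, ∞, ∞, -4, -9]
C^⊗3:
  [20, ∞, ∞, 12, 7]
  [3, -7, -6, -10, -10]
  [0, -17, -7, -11, 7]
  [1, -18, -17, -21, -12]
  [0, -17, -7, -11, 20]
C^⊗4:
  [16, -1, 9, 5, 36]
  [-1, -18, -13, -17, -8]
  [-5, -15, -14, -18, -18]
  [-6, -25, -24, -28, -19]
  [-5, -15, -14, -18, -18]
C^⊗5:
  [11, 1, 2, -2, -2]
  [-6, -21, -20, -24, -19]
  [-9, -26, -21, -25, -16]
  [-13, -32, -31, -35, -26]
  [-9, -26, -21, -25, -16]
Key observation: the optimum is the walk 4->1->3->3->3->2, with weight (-8) + 4 + (-7) + (-7) + (-3) = -21.
Optimal value attained by: walk 4->1->3->3->3->2.
Answer: (C^⊗5)[4][2] = -21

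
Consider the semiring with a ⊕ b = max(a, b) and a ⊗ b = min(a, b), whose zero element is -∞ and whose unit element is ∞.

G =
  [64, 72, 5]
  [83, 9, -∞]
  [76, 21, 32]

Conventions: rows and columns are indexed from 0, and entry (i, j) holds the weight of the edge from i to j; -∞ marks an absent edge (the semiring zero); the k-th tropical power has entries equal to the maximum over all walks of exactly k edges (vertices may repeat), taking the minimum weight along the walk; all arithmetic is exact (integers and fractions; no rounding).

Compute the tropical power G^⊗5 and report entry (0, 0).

G^⊗2:
  [72, 64, 5]
  [64, 72, 5]
  [64, 72, 32]
G^⊗3:
  [64, 72, 5]
  [72, 64, 5]
  [72, 64, 32]
G^⊗4:
  [72, 64, 5]
  [64, 72, 5]
  [64, 72, 32]
G^⊗5:
  [64, 72, 5]
  [72, 64, 5]
  [72, 64, 32]
Key observation: the optimum is the walk 0->0->1->0->1->0, with weight 64 min 72 min 83 min 72 min 83 = 64.
Optimal value attained by: walk 0->0->1->0->1->0.
Answer: (G^⊗5)[0][0] = 64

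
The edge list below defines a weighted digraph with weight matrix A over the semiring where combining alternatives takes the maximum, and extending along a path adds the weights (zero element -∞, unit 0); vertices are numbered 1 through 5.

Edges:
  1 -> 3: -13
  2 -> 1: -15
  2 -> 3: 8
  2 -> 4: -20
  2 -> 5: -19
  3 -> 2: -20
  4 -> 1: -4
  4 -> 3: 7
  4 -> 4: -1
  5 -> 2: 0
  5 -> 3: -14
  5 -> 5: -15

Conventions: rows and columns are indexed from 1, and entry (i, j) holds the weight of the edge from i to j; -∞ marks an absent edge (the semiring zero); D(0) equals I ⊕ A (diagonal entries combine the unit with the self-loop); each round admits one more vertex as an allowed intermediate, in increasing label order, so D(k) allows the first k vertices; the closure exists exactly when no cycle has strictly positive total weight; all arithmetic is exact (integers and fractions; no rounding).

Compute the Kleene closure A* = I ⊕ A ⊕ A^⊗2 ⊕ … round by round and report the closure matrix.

D(0):
  [0, -∞, -13, -∞, -∞]
  [-15, 0, 8, -20, -19]
  [-∞, -20, 0, -∞, -∞]
  [-4, -∞, 7, 0, -∞]
  [-∞, 0, -14, -∞, 0]
D(1):
  [0, -∞, -13, -∞, -∞]
  [-15, 0, 8, -20, -19]
  [-∞, -20, 0, -∞, -∞]
  [-4, -∞, 7, 0, -∞]
  [-∞, 0, -14, -∞, 0]
D(2):
  [0, -∞, -13, -∞, -∞]
  [-15, 0, 8, -20, -19]
  [-35, -20, 0, -40, -39]
  [-4, -∞, 7, 0, -∞]
  [-15, 0, 8, -20, 0]
D(3):
  [0, -33, -13, -53, -52]
  [-15, 0, 8, -20, -19]
  [-35, -20, 0, -40, -39]
  [-4, -13, 7, 0, -32]
  [-15, 0, 8, -20, 0]
D(4):
  [0, -33, -13, -53, -52]
  [-15, 0, 8, -20, -19]
  [-35, -20, 0, -40, -39]
  [-4, -13, 7, 0, -32]
  [-15, 0, 8, -20, 0]
D(5):
  [0, -33, -13, -53, -52]
  [-15, 0, 8, -20, -19]
  [-35, -20, 0, -40, -39]
  [-4, -13, 7, 0, -32]
  [-15, 0, 8, -20, 0]
Answer: A* = [[0, -33, -13, -53, -52], [-15, 0, 8, -20, -19], [-35, -20, 0, -40, -39], [-4, -13, 7, 0, -32], [-15, 0, 8, -20, 0]]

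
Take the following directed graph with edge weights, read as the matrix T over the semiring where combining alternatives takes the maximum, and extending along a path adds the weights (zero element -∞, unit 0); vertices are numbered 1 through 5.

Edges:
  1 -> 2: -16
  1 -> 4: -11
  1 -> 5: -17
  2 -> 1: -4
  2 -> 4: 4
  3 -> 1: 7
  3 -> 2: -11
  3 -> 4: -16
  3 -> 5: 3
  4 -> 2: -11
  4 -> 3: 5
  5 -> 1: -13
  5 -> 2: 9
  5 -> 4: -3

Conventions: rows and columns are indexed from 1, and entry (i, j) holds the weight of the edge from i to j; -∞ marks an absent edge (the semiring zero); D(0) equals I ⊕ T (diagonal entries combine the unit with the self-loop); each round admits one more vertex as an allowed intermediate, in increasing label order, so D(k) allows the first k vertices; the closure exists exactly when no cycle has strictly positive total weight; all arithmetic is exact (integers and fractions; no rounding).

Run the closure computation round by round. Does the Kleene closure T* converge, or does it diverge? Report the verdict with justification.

D(0):
  [0, -16, -∞, -11, -17]
  [-4, 0, -∞, 4, -∞]
  [7, -11, 0, -16, 3]
  [-∞, -11, 5, 0, -∞]
  [-13, 9, -∞, -3, 0]
D(1):
  [0, -16, -∞, -11, -17]
  [-4, 0, -∞, 4, -21]
  [7, -9, 0, -4, 3]
  [-∞, -11, 5, 0, -∞]
  [-13, 9, -∞, -3, 0]
D(2):
  [0, -16, -∞, -11, -17]
  [-4, 0, -∞, 4, -21]
  [7, -9, 0, -4, 3]
  [-15, -11, 5, 0, -32]
  [5, 9, -∞, 13, 0]
Detection: at round 3, diagonal entry (4, 4) turns strictly positive.
Key observation: the cycle 4->3->1->4 has total weight 5 + 7 + (-11), which is strictly positive.
Answer: DIVERGES — positive cycle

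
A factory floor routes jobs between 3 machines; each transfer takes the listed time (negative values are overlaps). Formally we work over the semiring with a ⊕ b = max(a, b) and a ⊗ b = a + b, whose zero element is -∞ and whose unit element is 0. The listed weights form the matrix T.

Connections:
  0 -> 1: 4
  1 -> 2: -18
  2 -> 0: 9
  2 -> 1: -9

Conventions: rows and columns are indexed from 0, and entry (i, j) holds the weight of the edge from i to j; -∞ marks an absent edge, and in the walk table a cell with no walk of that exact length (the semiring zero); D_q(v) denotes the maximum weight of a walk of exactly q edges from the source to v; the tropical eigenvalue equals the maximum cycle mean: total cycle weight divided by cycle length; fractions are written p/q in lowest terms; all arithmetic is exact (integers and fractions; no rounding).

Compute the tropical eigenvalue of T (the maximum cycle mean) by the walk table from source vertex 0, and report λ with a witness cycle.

q=0: [0, -∞, -∞]
q=1: [-∞, 4, -∞]
q=2: [-∞, -∞, -14]
q=3: [-5, -23, -∞]
Optimal cycle mean attained by: cycle 0->1->2->0, total 4 + (-18) + 9, length 3.
Answer: λ = -5/3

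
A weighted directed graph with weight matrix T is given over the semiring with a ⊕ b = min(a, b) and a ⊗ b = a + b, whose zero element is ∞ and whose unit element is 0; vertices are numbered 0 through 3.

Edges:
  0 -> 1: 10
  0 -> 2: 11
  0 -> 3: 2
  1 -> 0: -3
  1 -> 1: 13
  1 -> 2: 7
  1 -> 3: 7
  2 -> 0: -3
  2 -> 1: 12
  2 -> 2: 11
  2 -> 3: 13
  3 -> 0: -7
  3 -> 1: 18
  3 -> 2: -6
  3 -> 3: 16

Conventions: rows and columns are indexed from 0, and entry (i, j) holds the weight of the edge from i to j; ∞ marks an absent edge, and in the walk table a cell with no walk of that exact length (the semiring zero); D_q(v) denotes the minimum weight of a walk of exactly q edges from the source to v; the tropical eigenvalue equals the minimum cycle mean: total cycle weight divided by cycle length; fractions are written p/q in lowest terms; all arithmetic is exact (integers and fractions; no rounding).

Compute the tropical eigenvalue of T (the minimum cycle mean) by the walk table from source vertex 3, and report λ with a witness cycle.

q=0: [∞, ∞, ∞, 0]
q=1: [-7, 18, -6, 16]
q=2: [-9, 3, 4, -5]
q=3: [-12, 1, -11, -7]
q=4: [-14, -2, -13, -10]
Optimal cycle mean attained by: cycle 0->3->0, total 2 + (-7), length 2.
Answer: λ = -5/2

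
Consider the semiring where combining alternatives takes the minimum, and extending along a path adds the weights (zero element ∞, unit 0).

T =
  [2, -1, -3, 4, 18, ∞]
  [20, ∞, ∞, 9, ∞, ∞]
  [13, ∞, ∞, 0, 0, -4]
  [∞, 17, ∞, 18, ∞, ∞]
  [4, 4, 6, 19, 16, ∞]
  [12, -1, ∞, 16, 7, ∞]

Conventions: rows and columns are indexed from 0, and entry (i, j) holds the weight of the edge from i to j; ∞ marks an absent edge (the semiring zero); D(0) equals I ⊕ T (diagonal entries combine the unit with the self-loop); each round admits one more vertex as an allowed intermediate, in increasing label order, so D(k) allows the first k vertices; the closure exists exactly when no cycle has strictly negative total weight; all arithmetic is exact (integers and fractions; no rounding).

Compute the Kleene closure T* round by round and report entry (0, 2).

D(0):
  [0, -1, -3, 4, 18, ∞]
  [20, 0, ∞, 9, ∞, ∞]
  [13, ∞, 0, 0, 0, -4]
  [∞, 17, ∞, 0, ∞, ∞]
  [4, 4, 6, 19, 0, ∞]
  [12, -1, ∞, 16, 7, 0]
D(1):
  [0, -1, -3, 4, 18, ∞]
  [20, 0, 17, 9, 38, ∞]
  [13, 12, 0, 0, 0, -4]
  [∞, 17, ∞, 0, ∞, ∞]
  [4, 3, 1, 8, 0, ∞]
  [12, -1, 9, 16, 7, 0]
D(2):
  [0, -1, -3, 4, 18, ∞]
  [20, 0, 17, 9, 38, ∞]
  [13, 12, 0, 0, 0, -4]
  [37, 17, 34, 0, 55, ∞]
  [4, 3, 1, 8, 0, ∞]
  [12, -1, 9, 8, 7, 0]
D(3):
  [0, -1, -3, -3, -3, -7]
  [20, 0, 17, 9, 17, 13]
  [13, 12, 0, 0, 0, -4]
  [37, 17, 34, 0, 34, 30]
  [4, 3, 1, 1, 0, -3]
  [12, -1, 9, 8, 7, 0]
D(4):
  [0, -1, -3, -3, -3, -7]
  [20, 0, 17, 9, 17, 13]
  [13, 12, 0, 0, 0, -4]
  [37, 17, 34, 0, 34, 30]
  [4, 3, 1, 1, 0, -3]
  [12, -1, 9, 8, 7, 0]
D(5):
  [0, -1, -3, -3, -3, -7]
  [20, 0, 17, 9, 17, 13]
  [4, 3, 0, 0, 0, -4]
  [37, 17, 34, 0, 34, 30]
  [4, 3, 1, 1, 0, -3]
  [11, -1, 8, 8, 7, 0]
D(6):
  [0, -8, -3, -3, -3, -7]
  [20, 0, 17, 9, 17, 13]
  [4, -5, 0, 0, 0, -4]
  [37, 17, 34, 0, 34, 30]
  [4, -4, 1, 1, 0, -3]
  [11, -1, 8, 8, 7, 0]
Answer: T*[0][2] = -3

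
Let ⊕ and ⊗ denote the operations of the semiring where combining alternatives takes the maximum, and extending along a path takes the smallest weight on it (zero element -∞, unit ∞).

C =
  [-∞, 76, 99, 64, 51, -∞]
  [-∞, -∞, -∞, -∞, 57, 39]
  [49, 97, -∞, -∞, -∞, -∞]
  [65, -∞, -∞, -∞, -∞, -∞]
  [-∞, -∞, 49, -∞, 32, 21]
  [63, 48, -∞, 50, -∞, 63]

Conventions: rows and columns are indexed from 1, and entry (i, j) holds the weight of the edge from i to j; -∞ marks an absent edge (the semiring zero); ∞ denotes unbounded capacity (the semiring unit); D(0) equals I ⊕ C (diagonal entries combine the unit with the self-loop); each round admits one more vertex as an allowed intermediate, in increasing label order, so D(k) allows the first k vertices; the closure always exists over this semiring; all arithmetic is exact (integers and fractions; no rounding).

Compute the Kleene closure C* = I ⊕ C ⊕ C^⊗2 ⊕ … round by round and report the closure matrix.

D(0):
  [∞, 76, 99, 64, 51, -∞]
  [-∞, ∞, -∞, -∞, 57, 39]
  [49, 97, ∞, -∞, -∞, -∞]
  [65, -∞, -∞, ∞, -∞, -∞]
  [-∞, -∞, 49, -∞, ∞, 21]
  [63, 48, -∞, 50, -∞, ∞]
D(1):
  [∞, 76, 99, 64, 51, -∞]
  [-∞, ∞, -∞, -∞, 57, 39]
  [49, 97, ∞, 49, 49, -∞]
  [65, 65, 65, ∞, 51, -∞]
  [-∞, -∞, 49, -∞, ∞, 21]
  [63, 63, 63, 63, 51, ∞]
D(2):
  [∞, 76, 99, 64, 57, 39]
  [-∞, ∞, -∞, -∞, 57, 39]
  [49, 97, ∞, 49, 57, 39]
  [65, 65, 65, ∞, 57, 39]
  [-∞, -∞, 49, -∞, ∞, 21]
  [63, 63, 63, 63, 57, ∞]
D(3):
  [∞, 97, 99, 64, 57, 39]
  [-∞, ∞, -∞, -∞, 57, 39]
  [49, 97, ∞, 49, 57, 39]
  [65, 65, 65, ∞, 57, 39]
  [49, 49, 49, 49, ∞, 39]
  [63, 63, 63, 63, 57, ∞]
D(4):
  [∞, 97, 99, 64, 57, 39]
  [-∞, ∞, -∞, -∞, 57, 39]
  [49, 97, ∞, 49, 57, 39]
  [65, 65, 65, ∞, 57, 39]
  [49, 49, 49, 49, ∞, 39]
  [63, 63, 63, 63, 57, ∞]
D(5):
  [∞, 97, 99, 64, 57, 39]
  [49, ∞, 49, 49, 57, 39]
  [49, 97, ∞, 49, 57, 39]
  [65, 65, 65, ∞, 57, 39]
  [49, 49, 49, 49, ∞, 39]
  [63, 63, 63, 63, 57, ∞]
D(6):
  [∞, 97, 99, 64, 57, 39]
  [49, ∞, 49, 49, 57, 39]
  [49, 97, ∞, 49, 57, 39]
  [65, 65, 65, ∞, 57, 39]
  [49, 49, 49, 49, ∞, 39]
  [63, 63, 63, 63, 57, ∞]
Answer: C* = [[∞, 97, 99, 64, 57, 39], [49, ∞, 49, 49, 57, 39], [49, 97, ∞, 49, 57, 39], [65, 65, 65, ∞, 57, 39], [49, 49, 49, 49, ∞, 39], [63, 63, 63, 63, 57, ∞]]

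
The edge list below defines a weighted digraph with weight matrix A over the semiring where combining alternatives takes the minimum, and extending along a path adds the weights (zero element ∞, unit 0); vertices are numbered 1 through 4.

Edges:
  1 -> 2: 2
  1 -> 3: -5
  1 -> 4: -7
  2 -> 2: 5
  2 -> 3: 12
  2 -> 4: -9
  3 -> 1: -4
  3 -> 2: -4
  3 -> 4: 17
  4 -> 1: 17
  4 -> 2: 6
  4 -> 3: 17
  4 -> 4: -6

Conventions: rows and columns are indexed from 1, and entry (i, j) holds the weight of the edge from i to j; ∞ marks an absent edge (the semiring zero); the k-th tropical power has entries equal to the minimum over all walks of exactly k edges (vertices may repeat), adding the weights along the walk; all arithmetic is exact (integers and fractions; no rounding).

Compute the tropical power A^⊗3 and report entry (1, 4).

A^⊗2:
  [-9, -9, 10, -13]
  [8, -3, 8, -15]
  [34, -2, -9, -13]
  [11, 0, 11, -12]
A^⊗3:
  [4, -7, -14, -19]
  [2, -9, 2, -21]
  [-13, -13, 4, -19]
  [5, -6, 5, -18]
Key observation: the optimum is the walk 1->4->4->4, with weight (-7) + (-6) + (-6) = -19.
Optimal value attained by: walk 1->4->4->4.
Answer: (A^⊗3)[1][4] = -19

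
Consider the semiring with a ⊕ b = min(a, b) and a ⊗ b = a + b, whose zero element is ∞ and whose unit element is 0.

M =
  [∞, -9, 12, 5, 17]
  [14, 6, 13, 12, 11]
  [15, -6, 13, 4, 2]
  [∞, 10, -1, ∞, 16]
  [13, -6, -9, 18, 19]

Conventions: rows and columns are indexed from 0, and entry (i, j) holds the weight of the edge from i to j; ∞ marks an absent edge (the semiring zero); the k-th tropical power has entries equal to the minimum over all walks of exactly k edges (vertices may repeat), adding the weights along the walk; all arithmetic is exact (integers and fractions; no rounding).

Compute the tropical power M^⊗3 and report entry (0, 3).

M^⊗2:
  [5, -3, 4, 3, 2]
  [20, 5, 2, 17, 15]
  [8, -4, -7, 6, 5]
  [14, -7, 7, 3, 1]
  [6, -15, 4, -5, -7]
M^⊗3:
  [11, -4, -7, 8, 6]
  [17, -4, 6, 6, 4]
  [8, -13, -4, -3, -5]
  [7, -5, -8, 5, 4]
  [-1, -13, -16, -3, -4]
Key observation: the optimum is the walk 0->1->2->3, with weight (-9) + 13 + 4 = 8.
Optimal value attained by: walk 0->1->2->3.
Answer: (M^⊗3)[0][3] = 8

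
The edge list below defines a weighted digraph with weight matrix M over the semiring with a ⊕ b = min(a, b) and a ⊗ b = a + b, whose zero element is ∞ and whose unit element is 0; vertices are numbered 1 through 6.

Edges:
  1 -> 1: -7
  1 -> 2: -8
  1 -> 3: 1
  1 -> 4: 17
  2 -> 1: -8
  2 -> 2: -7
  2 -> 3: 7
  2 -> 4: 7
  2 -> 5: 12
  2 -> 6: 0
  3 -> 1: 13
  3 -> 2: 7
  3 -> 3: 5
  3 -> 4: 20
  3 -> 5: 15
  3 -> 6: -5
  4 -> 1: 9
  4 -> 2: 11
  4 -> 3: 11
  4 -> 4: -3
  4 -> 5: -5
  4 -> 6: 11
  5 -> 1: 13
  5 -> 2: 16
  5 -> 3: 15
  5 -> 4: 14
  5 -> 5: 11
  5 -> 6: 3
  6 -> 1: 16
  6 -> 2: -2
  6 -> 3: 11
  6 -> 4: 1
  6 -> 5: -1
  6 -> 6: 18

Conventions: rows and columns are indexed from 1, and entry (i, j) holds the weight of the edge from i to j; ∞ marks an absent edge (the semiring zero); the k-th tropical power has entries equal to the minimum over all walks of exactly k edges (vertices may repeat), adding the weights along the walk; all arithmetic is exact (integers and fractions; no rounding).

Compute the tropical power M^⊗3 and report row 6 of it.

M^⊗2:
  [-16, -15, -6, -1, 4, -8]
  [-15, -16, -7, 0, -1, -7]
  [-1, -7, 6, -4, -6, 0]
  [2, 1, 8, -6, -8, -2]
  [6, 1, 14, 4, 2, 10]
  [-10, -9, 5, -2, -4, -2]
M^⊗3:
  [-23, -24, -15, -8, -9, -15]
  [-24, -23, -14, -9, -8, -16]
  [-15, -14, 0, -7, -9, -7]
  [-7, -6, 3, -9, -11, -5]
  [-7, -6, 7, 1, -1, 1]
  [-17, -18, -9, -5, -7, -9]
Answer: row 6 of M^⊗3 = [-17, -18, -9, -5, -7, -9]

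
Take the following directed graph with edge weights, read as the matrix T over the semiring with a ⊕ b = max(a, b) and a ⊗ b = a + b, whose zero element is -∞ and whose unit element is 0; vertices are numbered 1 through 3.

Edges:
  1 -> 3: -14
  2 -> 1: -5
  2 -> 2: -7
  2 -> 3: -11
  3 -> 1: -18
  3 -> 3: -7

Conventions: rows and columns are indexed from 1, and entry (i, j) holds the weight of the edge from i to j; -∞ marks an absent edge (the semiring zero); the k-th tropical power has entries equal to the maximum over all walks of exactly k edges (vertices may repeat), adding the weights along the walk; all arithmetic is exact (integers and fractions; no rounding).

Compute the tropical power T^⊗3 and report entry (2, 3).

T^⊗2:
  [-32, -∞, -21]
  [-12, -14, -18]
  [-25, -∞, -14]
T^⊗3:
  [-39, -∞, -28]
  [-19, -21, -25]
  [-32, -∞, -21]
Key observation: the optimum is the walk 2->2->2->3, with weight (-7) + (-7) + (-11) = -25.
Optimal value attained by: walk 2->2->2->3.
Answer: (T^⊗3)[2][3] = -25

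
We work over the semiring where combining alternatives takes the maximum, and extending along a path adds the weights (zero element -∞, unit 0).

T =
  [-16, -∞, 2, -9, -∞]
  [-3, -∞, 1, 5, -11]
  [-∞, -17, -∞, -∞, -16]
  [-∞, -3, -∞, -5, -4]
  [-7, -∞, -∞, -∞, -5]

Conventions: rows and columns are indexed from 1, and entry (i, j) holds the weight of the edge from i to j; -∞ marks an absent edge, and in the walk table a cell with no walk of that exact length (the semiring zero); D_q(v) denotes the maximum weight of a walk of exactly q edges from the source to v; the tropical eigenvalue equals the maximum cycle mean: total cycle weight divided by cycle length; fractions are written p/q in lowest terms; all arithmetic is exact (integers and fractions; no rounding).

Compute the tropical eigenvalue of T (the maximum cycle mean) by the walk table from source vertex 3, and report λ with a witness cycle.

q=0: [-∞, -∞, 0, -∞, -∞]
q=1: [-∞, -17, -∞, -∞, -16]
q=2: [-20, -∞, -16, -12, -21]
q=3: [-28, -15, -18, -17, -16]
q=4: [-18, -20, -14, -10, -21]
q=5: [-23, -13, -16, -15, -14]
Optimal cycle mean attained by: cycle 2->4->2, total 5 + (-3), length 2.
Answer: λ = 1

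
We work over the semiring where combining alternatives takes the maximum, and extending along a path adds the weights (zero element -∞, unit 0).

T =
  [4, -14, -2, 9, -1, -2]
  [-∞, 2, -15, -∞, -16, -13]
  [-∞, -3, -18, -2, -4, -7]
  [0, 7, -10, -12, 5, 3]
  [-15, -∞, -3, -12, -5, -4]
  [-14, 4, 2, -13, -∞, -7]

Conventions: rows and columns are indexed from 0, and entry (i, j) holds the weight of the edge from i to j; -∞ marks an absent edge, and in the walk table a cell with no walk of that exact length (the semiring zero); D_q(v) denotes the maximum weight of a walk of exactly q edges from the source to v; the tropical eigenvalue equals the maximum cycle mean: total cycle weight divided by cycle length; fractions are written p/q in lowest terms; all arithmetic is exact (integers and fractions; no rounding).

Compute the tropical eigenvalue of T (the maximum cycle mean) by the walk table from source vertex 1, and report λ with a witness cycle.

q=0: [-∞, 0, -∞, -∞, -∞, -∞]
q=1: [-∞, 2, -15, -∞, -16, -13]
q=2: [-27, 4, -11, -17, -14, -11]
q=3: [-17, 6, -9, -13, -12, -9]
q=4: [-13, 8, -7, -8, -8, -7]
q=5: [-8, 10, -5, -4, -3, -5]
q=6: [-4, 12, -3, 1, 1, -1]
Optimal cycle mean attained by: cycle 0->3->0, total 9 + 0, length 2.
Answer: λ = 9/2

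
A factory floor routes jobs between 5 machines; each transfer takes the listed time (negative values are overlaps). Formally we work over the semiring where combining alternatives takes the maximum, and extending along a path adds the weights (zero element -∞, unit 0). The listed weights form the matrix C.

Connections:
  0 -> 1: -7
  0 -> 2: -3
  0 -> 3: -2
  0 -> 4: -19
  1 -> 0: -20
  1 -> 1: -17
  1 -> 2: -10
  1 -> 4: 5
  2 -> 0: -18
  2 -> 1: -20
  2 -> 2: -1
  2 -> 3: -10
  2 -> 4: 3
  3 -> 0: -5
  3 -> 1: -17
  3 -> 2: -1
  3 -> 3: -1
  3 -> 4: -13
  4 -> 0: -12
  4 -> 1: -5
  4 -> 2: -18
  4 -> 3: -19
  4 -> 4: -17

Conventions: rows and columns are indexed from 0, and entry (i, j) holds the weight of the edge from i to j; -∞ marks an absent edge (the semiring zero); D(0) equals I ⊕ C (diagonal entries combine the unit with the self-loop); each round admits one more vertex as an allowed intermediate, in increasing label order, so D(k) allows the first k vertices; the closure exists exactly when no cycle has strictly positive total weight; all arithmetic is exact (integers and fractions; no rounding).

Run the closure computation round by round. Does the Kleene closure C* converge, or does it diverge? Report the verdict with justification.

D(0):
  [0, -7, -3, -2, -19]
  [-20, 0, -10, -∞, 5]
  [-18, -20, 0, -10, 3]
  [-5, -17, -1, 0, -13]
  [-12, -5, -18, -19, 0]
D(1):
  [0, -7, -3, -2, -19]
  [-20, 0, -10, -22, 5]
  [-18, -20, 0, -10, 3]
  [-5, -12, -1, 0, -13]
  [-12, -5, -15, -14, 0]
D(2):
  [0, -7, -3, -2, -2]
  [-20, 0, -10, -22, 5]
  [-18, -20, 0, -10, 3]
  [-5, -12, -1, 0, -7]
  [-12, -5, -15, -14, 0]
D(3):
  [0, -7, -3, -2, 0]
  [-20, 0, -10, -20, 5]
  [-18, -20, 0, -10, 3]
  [-5, -12, -1, 0, 2]
  [-12, -5, -15, -14, 0]
D(4):
  [0, -7, -3, -2, 0]
  [-20, 0, -10, -20, 5]
  [-15, -20, 0, -10, 3]
  [-5, -12, -1, 0, 2]
  [-12, -5, -15, -14, 0]
D(5):
  [0, -5, -3, -2, 0]
  [-7, 0, -10, -9, 5]
  [-9, -2, 0, -10, 3]
  [-5, -3, -1, 0, 2]
  [-12, -5, -15, -14, 0]
Key observation: every diagonal entry stays at the unit through all rounds, so no improving cycle exists.
Answer: CONVERGES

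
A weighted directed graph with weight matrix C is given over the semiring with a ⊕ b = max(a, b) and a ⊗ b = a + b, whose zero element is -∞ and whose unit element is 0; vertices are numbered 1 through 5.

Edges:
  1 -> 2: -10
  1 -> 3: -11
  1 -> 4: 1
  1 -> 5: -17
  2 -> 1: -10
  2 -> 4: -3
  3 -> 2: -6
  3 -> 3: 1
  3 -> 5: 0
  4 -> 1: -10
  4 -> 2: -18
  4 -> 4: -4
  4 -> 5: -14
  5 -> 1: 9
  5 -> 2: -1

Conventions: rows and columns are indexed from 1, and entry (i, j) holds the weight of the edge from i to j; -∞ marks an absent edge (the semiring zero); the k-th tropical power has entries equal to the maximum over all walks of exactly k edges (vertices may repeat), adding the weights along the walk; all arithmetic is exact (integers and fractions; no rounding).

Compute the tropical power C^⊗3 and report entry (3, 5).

C^⊗2:
  [-8, -17, -10, -3, -11]
  [-13, -20, -21, -7, -17]
  [9, -1, 2, -9, 1]
  [-5, -15, -21, -8, -18]
  [-11, -1, -2, 10, -8]
C^⊗3:
  [-2, -12, -9, -7, -10]
  [-8, -18, -20, -11, -21]
  [10, 0, 3, 10, 2]
  [-9, -15, -16, -4, -21]
  [1, -8, -1, 6, -2]
Key observation: the optimum is the walk 3->3->3->5, with weight 1 + 1 + 0 = 2.
Optimal value attained by: walk 3->3->3->5.
Answer: (C^⊗3)[3][5] = 2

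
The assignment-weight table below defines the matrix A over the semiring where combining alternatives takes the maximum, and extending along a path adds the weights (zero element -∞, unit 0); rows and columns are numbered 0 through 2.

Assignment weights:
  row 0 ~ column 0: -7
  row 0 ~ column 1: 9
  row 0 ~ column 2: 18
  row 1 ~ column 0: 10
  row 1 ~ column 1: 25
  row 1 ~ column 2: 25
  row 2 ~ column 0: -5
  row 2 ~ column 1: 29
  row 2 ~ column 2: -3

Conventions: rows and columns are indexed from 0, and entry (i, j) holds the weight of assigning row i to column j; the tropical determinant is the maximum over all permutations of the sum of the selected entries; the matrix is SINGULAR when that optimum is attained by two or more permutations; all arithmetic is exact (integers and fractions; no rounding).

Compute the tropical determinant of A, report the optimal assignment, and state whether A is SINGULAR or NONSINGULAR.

σ = (0, 1, 2): (-7) + 25 + (-3) = 15
σ = (0, 2, 1): (-7) + 25 + 29 = 47
σ = (1, 0, 2): 9 + 10 + (-3) = 16
σ = (1, 2, 0): 9 + 25 + (-5) = 29
σ = (2, 0, 1): 18 + 10 + 29 = 57
σ = (2, 1, 0): 18 + 25 + (-5) = 38
Optimal value attained by: σ = (2, 0, 1).
Answer: det⊕(A) = 57; verdict: NONSINGULAR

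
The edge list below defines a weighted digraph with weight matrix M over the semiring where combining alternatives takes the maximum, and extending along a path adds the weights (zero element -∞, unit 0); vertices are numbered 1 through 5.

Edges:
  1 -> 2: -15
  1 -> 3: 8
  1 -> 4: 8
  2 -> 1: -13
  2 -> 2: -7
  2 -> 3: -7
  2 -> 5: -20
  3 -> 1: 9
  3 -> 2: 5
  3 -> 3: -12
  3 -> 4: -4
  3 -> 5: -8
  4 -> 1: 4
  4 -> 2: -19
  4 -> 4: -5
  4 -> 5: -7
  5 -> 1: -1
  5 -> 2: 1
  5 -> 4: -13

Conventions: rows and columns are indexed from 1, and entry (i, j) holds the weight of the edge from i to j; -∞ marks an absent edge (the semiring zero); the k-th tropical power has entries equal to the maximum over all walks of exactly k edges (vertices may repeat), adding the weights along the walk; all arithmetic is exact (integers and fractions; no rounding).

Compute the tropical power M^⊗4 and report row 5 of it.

M^⊗2:
  [17, 13, -4, 4, 1]
  [2, -2, -5, -5, -15]
  [0, -2, 17, 17, -11]
  [-1, -6, 12, 12, -12]
  [-9, -6, 7, 7, -19]
M^⊗3:
  [8, 6, 25, 25, -3]
  [4, 0, 10, 10, -12]
  [26, 22, 8, 13, 10]
  [21, 17, 7, 8, 5]
  [16, 12, -1, 3, 0]
M^⊗4:
  [34, 30, 16, 21, 18]
  [19, 15, 12, 12, 3]
  [17, 15, 34, 34, 6]
  [16, 12, 29, 29, 1]
  [8, 5, 24, 24, -4]
Answer: row 5 of M^⊗4 = [8, 5, 24, 24, -4]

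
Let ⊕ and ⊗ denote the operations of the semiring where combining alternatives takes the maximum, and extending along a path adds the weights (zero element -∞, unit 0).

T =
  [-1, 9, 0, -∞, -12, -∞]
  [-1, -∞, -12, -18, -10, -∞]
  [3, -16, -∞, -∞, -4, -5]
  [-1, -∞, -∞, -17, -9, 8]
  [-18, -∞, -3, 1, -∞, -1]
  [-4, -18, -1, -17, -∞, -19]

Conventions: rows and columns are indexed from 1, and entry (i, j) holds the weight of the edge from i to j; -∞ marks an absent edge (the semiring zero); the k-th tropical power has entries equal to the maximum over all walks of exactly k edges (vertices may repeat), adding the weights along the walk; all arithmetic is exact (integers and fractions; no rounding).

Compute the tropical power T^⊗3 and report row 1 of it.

T^⊗2:
  [8, 8, -1, -9, -1, -5]
  [-2, 8, -1, -9, -13, -10]
  [2, 12, 3, -3, -9, -5]
  [4, 8, 7, -8, -13, -9]
  [0, -9, -2, -16, -7, 9]
  [2, 5, -4, -34, -5, -6]
T^⊗3:
  [7, 17, 8, 0, -2, -1]
  [7, 7, -2, -10, -2, -1]
  [11, 11, 2, -6, 2, 5]
  [10, 13, 4, -10, 3, 2]
  [5, 9, 8, -6, -6, -7]
  [4, 11, 2, -4, -5, -6]
Answer: row 1 of T^⊗3 = [7, 17, 8, 0, -2, -1]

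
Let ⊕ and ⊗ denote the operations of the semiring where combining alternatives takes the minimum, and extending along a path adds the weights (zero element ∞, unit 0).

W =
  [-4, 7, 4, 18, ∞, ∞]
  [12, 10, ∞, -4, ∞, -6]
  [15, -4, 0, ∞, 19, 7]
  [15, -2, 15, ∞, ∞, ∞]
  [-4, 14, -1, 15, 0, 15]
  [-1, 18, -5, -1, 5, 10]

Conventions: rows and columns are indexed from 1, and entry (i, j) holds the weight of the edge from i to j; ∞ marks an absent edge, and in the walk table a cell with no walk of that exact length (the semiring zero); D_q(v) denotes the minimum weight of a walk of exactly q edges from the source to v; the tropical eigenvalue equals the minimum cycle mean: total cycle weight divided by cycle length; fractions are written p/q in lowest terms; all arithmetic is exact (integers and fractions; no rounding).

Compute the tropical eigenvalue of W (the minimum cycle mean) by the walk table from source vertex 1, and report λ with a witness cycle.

q=0: [0, ∞, ∞, ∞, ∞, ∞]
q=1: [-4, 7, 4, 18, ∞, ∞]
q=2: [-8, 0, 0, 3, 23, 1]
q=3: [-12, -4, -4, -4, 6, -6]
q=4: [-16, -8, -11, -8, -1, -10]
q=5: [-20, -15, -15, -12, -5, -14]
q=6: [-24, -19, -19, -19, -9, -21]
Optimal cycle mean attained by: cycle 2->6->3->2, total (-6) + (-5) + (-4), length 3.
Answer: λ = -5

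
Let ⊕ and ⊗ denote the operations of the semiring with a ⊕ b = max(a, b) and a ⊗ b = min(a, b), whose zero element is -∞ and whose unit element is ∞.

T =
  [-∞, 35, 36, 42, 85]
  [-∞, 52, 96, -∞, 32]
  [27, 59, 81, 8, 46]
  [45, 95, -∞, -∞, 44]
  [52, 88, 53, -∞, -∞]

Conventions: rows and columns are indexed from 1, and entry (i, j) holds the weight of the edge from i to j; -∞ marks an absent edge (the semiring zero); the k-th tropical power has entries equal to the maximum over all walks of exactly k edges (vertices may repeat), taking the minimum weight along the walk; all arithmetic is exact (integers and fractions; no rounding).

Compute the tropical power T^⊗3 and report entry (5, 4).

T^⊗2:
  [52, 85, 53, 8, 42]
  [32, 59, 81, 8, 46]
  [46, 59, 81, 27, 46]
  [44, 52, 95, 42, 45]
  [27, 53, 88, 42, 52]
T^⊗3:
  [42, 53, 85, 42, 52]
  [46, 59, 81, 32, 46]
  [46, 59, 81, 42, 46]
  [45, 59, 81, 42, 46]
  [52, 59, 81, 27, 46]
Key observation: the optimum is the walk 5->3->1->4, with weight 53 min 27 min 42 = 27.
Optimal value attained by: walk 5->3->1->4.
Answer: (T^⊗3)[5][4] = 27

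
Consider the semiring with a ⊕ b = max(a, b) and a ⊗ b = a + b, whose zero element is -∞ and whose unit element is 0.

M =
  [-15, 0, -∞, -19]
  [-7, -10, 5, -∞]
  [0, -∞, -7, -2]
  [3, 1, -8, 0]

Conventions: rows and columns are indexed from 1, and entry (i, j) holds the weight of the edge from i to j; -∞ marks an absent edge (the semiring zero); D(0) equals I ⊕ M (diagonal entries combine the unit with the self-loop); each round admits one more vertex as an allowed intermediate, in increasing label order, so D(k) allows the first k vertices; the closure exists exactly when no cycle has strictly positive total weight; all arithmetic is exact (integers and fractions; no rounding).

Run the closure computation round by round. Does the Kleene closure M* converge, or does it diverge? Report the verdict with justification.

D(0):
  [0, 0, -∞, -19]
  [-7, 0, 5, -∞]
  [0, -∞, 0, -2]
  [3, 1, -8, 0]
D(1):
  [0, 0, -∞, -19]
  [-7, 0, 5, -26]
  [0, 0, 0, -2]
  [3, 3, -8, 0]
Detection: at round 2, diagonal entry (3, 3) turns strictly positive.
Key observation: the cycle 3->1->2->3 has total weight 0 + 0 + 5, which is strictly positive.
Answer: DIVERGES — positive cycle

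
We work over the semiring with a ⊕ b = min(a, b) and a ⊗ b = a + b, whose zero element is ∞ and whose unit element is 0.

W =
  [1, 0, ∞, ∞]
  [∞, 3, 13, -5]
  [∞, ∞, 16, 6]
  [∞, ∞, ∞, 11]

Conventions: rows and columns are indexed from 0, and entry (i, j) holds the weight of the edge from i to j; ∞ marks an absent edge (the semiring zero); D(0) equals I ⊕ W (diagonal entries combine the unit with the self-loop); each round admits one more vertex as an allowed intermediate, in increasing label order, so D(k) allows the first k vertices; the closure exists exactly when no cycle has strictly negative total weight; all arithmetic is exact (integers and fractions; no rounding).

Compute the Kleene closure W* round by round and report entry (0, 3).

D(0):
  [0, 0, ∞, ∞]
  [∞, 0, 13, -5]
  [∞, ∞, 0, 6]
  [∞, ∞, ∞, 0]
D(1):
  [0, 0, ∞, ∞]
  [∞, 0, 13, -5]
  [∞, ∞, 0, 6]
  [∞, ∞, ∞, 0]
D(2):
  [0, 0, 13, -5]
  [∞, 0, 13, -5]
  [∞, ∞, 0, 6]
  [∞, ∞, ∞, 0]
D(3):
  [0, 0, 13, -5]
  [∞, 0, 13, -5]
  [∞, ∞, 0, 6]
  [∞, ∞, ∞, 0]
D(4):
  [0, 0, 13, -5]
  [∞, 0, 13, -5]
  [∞, ∞, 0, 6]
  [∞, ∞, ∞, 0]
Answer: W*[0][3] = -5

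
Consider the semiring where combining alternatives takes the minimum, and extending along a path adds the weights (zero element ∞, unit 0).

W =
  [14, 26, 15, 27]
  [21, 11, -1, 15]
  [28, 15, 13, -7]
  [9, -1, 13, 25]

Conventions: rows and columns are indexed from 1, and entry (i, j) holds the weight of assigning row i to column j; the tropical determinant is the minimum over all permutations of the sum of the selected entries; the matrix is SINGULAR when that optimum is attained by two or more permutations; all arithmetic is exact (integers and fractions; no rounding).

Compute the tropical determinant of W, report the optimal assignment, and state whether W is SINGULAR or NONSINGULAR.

σ = (1, 2, 3, 4): 14 + 11 + 13 + 25 = 63
σ = (1, 2, 4, 3): 14 + 11 + (-7) + 13 = 31
σ = (1, 3, 2, 4): 14 + (-1) + 15 + 25 = 53
σ = (1, 3, 4, 2): 14 + (-1) + (-7) + (-1) = 5
σ = (1, 4, 2, 3): 14 + 15 + 15 + 13 = 57
σ = (1, 4, 3, 2): 14 + 15 + 13 + (-1) = 41
σ = (2, 1, 3, 4): 26 + 21 + 13 + 25 = 85
σ = (2, 1, 4, 3): 26 + 21 + (-7) + 13 = 53
σ = (2, 3, 1, 4): 26 + (-1) + 28 + 25 = 78
σ = (2, 3, 4, 1): 26 + (-1) + (-7) + 9 = 27
σ = (2, 4, 1, 3): 26 + 15 + 28 + 13 = 82
σ = (2, 4, 3, 1): 26 + 15 + 13 + 9 = 63
σ = (3, 1, 2, 4): 15 + 21 + 15 + 25 = 76
σ = (3, 1, 4, 2): 15 + 21 + (-7) + (-1) = 28
σ = (3, 2, 1, 4): 15 + 11 + 28 + 25 = 79
σ = (3, 2, 4, 1): 15 + 11 + (-7) + 9 = 28
σ = (3, 4, 1, 2): 15 + 15 + 28 + (-1) = 57
σ = (3, 4, 2, 1): 15 + 15 + 15 + 9 = 54
σ = (4, 1, 2, 3): 27 + 21 + 15 + 13 = 76
σ = (4, 1, 3, 2): 27 + 21 + 13 + (-1) = 60
σ = (4, 2, 1, 3): 27 + 11 + 28 + 13 = 79
σ = (4, 2, 3, 1): 27 + 11 + 13 + 9 = 60
σ = (4, 3, 1, 2): 27 + (-1) + 28 + (-1) = 53
σ = (4, 3, 2, 1): 27 + (-1) + 15 + 9 = 50
Optimal value attained by: σ = (1, 3, 4, 2).
Answer: det⊕(W) = 5; verdict: NONSINGULAR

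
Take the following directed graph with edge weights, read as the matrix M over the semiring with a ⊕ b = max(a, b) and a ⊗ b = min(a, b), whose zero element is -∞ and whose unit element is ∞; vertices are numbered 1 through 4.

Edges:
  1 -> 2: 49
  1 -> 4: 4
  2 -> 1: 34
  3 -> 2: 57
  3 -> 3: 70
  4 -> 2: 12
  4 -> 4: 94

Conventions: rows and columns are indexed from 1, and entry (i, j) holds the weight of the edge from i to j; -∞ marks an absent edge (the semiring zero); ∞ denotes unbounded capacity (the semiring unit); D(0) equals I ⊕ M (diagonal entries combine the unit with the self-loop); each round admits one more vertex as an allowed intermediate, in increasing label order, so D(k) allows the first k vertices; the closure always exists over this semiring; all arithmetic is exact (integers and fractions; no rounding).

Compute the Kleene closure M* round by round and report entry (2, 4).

D(0):
  [∞, 49, -∞, 4]
  [34, ∞, -∞, -∞]
  [-∞, 57, ∞, -∞]
  [-∞, 12, -∞, ∞]
D(1):
  [∞, 49, -∞, 4]
  [34, ∞, -∞, 4]
  [-∞, 57, ∞, -∞]
  [-∞, 12, -∞, ∞]
D(2):
  [∞, 49, -∞, 4]
  [34, ∞, -∞, 4]
  [34, 57, ∞, 4]
  [12, 12, -∞, ∞]
D(3):
  [∞, 49, -∞, 4]
  [34, ∞, -∞, 4]
  [34, 57, ∞, 4]
  [12, 12, -∞, ∞]
D(4):
  [∞, 49, -∞, 4]
  [34, ∞, -∞, 4]
  [34, 57, ∞, 4]
  [12, 12, -∞, ∞]
Answer: M*[2][4] = 4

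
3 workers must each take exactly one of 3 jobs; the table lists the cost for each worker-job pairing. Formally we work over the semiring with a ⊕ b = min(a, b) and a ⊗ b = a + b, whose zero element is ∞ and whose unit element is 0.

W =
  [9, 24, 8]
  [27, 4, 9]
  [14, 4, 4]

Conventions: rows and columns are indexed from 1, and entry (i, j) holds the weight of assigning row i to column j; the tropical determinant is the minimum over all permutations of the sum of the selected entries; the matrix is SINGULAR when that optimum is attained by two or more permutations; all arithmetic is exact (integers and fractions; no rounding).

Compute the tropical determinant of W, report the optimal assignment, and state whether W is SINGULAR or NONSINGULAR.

σ = (1, 2, 3): 9 + 4 + 4 = 17
σ = (1, 3, 2): 9 + 9 + 4 = 22
σ = (2, 1, 3): 24 + 27 + 4 = 55
σ = (2, 3, 1): 24 + 9 + 14 = 47
σ = (3, 1, 2): 8 + 27 + 4 = 39
σ = (3, 2, 1): 8 + 4 + 14 = 26
Optimal value attained by: σ = (1, 2, 3).
Answer: det⊕(W) = 17; verdict: NONSINGULAR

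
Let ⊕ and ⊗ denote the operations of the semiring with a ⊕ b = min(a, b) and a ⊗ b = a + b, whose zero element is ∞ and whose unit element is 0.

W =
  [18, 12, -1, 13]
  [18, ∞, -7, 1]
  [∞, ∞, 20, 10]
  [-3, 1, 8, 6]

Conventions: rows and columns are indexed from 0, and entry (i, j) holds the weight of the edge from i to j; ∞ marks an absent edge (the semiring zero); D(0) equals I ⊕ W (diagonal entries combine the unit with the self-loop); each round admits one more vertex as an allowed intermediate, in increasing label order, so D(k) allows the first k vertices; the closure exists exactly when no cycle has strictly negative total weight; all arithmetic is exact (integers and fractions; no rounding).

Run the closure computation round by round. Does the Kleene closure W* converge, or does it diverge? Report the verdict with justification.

D(0):
  [0, 12, -1, 13]
  [18, 0, -7, 1]
  [∞, ∞, 0, 10]
  [-3, 1, 8, 0]
D(1):
  [0, 12, -1, 13]
  [18, 0, -7, 1]
  [∞, ∞, 0, 10]
  [-3, 1, -4, 0]
D(2):
  [0, 12, -1, 13]
  [18, 0, -7, 1]
  [∞, ∞, 0, 10]
  [-3, 1, -6, 0]
D(3):
  [0, 12, -1, 9]
  [18, 0, -7, 1]
  [∞, ∞, 0, 10]
  [-3, 1, -6, 0]
D(4):
  [0, 10, -1, 9]
  [-2, 0, -7, 1]
  [7, 11, 0, 10]
  [-3, 1, -6, 0]
Key observation: every diagonal entry stays at the unit through all rounds, so no improving cycle exists.
Answer: CONVERGES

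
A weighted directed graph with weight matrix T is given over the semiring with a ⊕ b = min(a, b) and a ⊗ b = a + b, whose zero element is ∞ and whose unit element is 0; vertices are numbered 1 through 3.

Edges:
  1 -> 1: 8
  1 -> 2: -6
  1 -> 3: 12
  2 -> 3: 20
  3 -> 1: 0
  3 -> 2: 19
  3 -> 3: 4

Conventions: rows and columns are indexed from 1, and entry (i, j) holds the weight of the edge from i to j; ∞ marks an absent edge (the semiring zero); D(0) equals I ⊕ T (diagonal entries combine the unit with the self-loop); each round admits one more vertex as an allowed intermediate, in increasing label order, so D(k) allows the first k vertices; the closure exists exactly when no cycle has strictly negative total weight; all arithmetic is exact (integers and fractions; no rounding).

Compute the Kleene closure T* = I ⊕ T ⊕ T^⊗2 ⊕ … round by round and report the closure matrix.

D(0):
  [0, -6, 12]
  [∞, 0, 20]
  [0, 19, 0]
D(1):
  [0, -6, 12]
  [∞, 0, 20]
  [0, -6, 0]
D(2):
  [0, -6, 12]
  [∞, 0, 20]
  [0, -6, 0]
D(3):
  [0, -6, 12]
  [20, 0, 20]
  [0, -6, 0]
Answer: T* = [[0, -6, 12], [20, 0, 20], [0, -6, 0]]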